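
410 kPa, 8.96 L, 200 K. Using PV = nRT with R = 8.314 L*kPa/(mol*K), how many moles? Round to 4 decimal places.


PV = nRT, solve for n = PV / (RT).
PV = 410 * 8.96 = 3673.6
RT = 8.314 * 200 = 1662.8
n = 3673.6 / 1662.8
n = 2.20928554 mol, rounded to 4 dp:

2.2093 mol


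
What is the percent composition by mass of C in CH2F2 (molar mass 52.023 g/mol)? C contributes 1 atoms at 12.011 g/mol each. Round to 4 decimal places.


pct = 100 * (n_elem * M_elem) / M_total
mass_contribution = 1 * 12.011 = 12.011 g/mol
pct = 100 * 12.011 / 52.023
pct = 23.08786498 %, rounded to 4 dp:

23.0879 %


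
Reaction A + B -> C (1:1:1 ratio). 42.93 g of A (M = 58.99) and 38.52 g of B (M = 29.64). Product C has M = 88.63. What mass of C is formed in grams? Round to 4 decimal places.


Find moles of each reactant; the smaller value is the limiting reagent in a 1:1:1 reaction, so moles_C equals moles of the limiter.
n_A = mass_A / M_A = 42.93 / 58.99 = 0.72775 mol
n_B = mass_B / M_B = 38.52 / 29.64 = 1.299595 mol
Limiting reagent: A (smaller), n_limiting = 0.72775 mol
mass_C = n_limiting * M_C = 0.72775 * 88.63
mass_C = 64.5004825 g, rounded to 4 dp:

64.5005 g


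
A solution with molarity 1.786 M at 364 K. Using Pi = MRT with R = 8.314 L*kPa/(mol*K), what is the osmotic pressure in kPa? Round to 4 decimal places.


Osmotic pressure (van't Hoff): Pi = M*R*T.
RT = 8.314 * 364 = 3026.296
Pi = 1.786 * 3026.296
Pi = 5404.964656 kPa, rounded to 4 dp:

5404.9647 kPa


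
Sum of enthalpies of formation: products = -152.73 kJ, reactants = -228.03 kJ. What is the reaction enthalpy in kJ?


dH_rxn = sum(dH_f products) - sum(dH_f reactants)
dH_rxn = -152.73 - (-228.03)
dH_rxn = 75.3 kJ:

75.30 kJ


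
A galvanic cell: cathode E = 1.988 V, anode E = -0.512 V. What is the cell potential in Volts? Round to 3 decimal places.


Standard cell potential: E_cell = E_cathode - E_anode.
E_cell = 1.988 - (-0.512)
E_cell = 2.5 V, rounded to 3 dp:

2.500 V


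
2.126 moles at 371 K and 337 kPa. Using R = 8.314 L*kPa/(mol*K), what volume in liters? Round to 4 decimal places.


PV = nRT, solve for V = nRT / P.
nRT = 2.126 * 8.314 * 371 = 6557.6342
V = 6557.6342 / 337
V = 19.45885519 L, rounded to 4 dp:

19.4589 L


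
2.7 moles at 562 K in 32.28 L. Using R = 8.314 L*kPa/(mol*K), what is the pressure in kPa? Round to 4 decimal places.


PV = nRT, solve for P = nRT / V.
nRT = 2.7 * 8.314 * 562 = 12615.6636
P = 12615.6636 / 32.28
P = 390.81981413 kPa, rounded to 4 dp:

390.8198 kPa


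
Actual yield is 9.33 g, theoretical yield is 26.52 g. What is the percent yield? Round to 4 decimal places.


% yield = 100 * actual / theoretical
% yield = 100 * 9.33 / 26.52
% yield = 35.18099548 %, rounded to 4 dp:

35.1810 %


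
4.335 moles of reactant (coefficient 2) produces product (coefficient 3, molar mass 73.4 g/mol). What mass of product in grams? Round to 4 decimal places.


Use the coefficient ratio to convert reactant moles to product moles, then multiply by the product's molar mass.
moles_P = moles_R * (coeff_P / coeff_R) = 4.335 * (3/2) = 6.5025
mass_P = moles_P * M_P = 6.5025 * 73.4
mass_P = 477.2835 g, rounded to 4 dp:

477.2835 g


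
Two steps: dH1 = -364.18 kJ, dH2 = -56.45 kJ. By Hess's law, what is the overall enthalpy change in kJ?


Hess's law: enthalpy is a state function, so add the step enthalpies.
dH_total = dH1 + dH2 = -364.18 + (-56.45)
dH_total = -420.63 kJ:

-420.63 kJ


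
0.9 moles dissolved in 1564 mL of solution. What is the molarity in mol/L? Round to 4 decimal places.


Convert volume to liters: V_L = V_mL / 1000.
V_L = 1564 / 1000 = 1.564 L
M = n / V_L = 0.9 / 1.564
M = 0.57544757 mol/L, rounded to 4 dp:

0.5754 mol/L


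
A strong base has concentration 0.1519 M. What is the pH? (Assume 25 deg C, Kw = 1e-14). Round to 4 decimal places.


A strong base dissociates completely, so [OH-] equals the given concentration.
pOH = -log10([OH-]) = -log10(0.1519) = 0.818442
pH = 14 - pOH = 14 - 0.818442
pH = 13.181558, rounded to 4 dp:

13.1816


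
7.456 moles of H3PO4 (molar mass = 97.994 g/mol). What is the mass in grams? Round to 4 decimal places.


mass = n * M
mass = 7.456 * 97.994
mass = 730.643264 g, rounded to 4 dp:

730.6433 g


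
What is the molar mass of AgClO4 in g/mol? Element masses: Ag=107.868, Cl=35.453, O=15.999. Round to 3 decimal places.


M = sum(count * atomic_mass) over atoms.
M = 1*107.868 + 1*35.453 + 4*15.999
M = 107.868 + 35.453 + 63.996
M = 207.317 g/mol, rounded to 3 dp:

207.317 g/mol


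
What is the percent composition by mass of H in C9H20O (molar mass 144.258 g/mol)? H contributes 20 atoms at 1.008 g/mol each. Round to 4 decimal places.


pct = 100 * (n_elem * M_elem) / M_total
mass_contribution = 20 * 1.008 = 20.16 g/mol
pct = 100 * 20.16 / 144.258
pct = 13.97496153 %, rounded to 4 dp:

13.9750 %


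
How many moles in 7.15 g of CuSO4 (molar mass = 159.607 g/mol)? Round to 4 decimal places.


n = mass / M
n = 7.15 / 159.607
n = 0.04479753 mol, rounded to 4 dp:

0.0448 mol


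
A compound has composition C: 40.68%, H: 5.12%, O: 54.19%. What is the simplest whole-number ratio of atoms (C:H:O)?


Assume 100 g of compound, divide each mass% by atomic mass to get moles, then normalize by the smallest to get a raw atom ratio.
Moles per 100 g: C: 40.68/12.011 = 3.3869, H: 5.12/1.008 = 5.0794, O: 54.19/15.999 = 3.3871
Raw ratio (divide by min = 3.3869): C: 1.0, H: 1.5, O: 1.0
Multiply by 2 to clear fractions: C: 2.0 ~= 2, H: 2.999 ~= 3, O: 2.0 ~= 2
Reduce by GCD to get the simplest whole-number ratio:

2:3:2


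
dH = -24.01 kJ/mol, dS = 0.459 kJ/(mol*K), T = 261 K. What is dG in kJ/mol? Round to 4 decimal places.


Gibbs: dG = dH - T*dS (consistent units, dS already in kJ/(mol*K)).
T*dS = 261 * 0.459 = 119.799
dG = -24.01 - (119.799)
dG = -143.809 kJ/mol, rounded to 4 dp:

-143.8090 kJ/mol


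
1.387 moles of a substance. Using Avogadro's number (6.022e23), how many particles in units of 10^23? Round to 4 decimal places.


N = n * NA, then divide by 1e23 for the requested units.
N / 1e23 = n * 6.022
N / 1e23 = 1.387 * 6.022
N / 1e23 = 8.352514, rounded to 4 dp:

8.3525


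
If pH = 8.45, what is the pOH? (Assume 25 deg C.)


At 25 deg C, pH + pOH = 14.
pOH = 14 - pH = 14 - 8.45
pOH = 5.55:

5.55


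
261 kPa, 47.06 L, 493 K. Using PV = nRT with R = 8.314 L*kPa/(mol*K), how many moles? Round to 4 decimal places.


PV = nRT, solve for n = PV / (RT).
PV = 261 * 47.06 = 12282.66
RT = 8.314 * 493 = 4098.802
n = 12282.66 / 4098.802
n = 2.99664634 mol, rounded to 4 dp:

2.9966 mol


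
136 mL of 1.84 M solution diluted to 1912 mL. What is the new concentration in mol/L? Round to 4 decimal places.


Dilution: M1*V1 = M2*V2, solve for M2.
M2 = M1*V1 / V2
M2 = 1.84 * 136 / 1912
M2 = 250.24 / 1912
M2 = 0.13087866 mol/L, rounded to 4 dp:

0.1309 mol/L


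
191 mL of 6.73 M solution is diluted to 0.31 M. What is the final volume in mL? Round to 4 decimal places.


Dilution: M1*V1 = M2*V2, solve for V2.
V2 = M1*V1 / M2
V2 = 6.73 * 191 / 0.31
V2 = 1285.43 / 0.31
V2 = 4146.5483871 mL, rounded to 4 dp:

4146.5484 mL


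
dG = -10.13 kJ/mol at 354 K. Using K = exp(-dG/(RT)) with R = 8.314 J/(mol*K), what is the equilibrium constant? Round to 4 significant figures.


dG is in kJ/mol; multiply by 1000 to match R in J/(mol*K).
RT = 8.314 * 354 = 2943.156 J/mol
exponent = -dG*1000 / (RT) = -(-10.13*1000) / 2943.156 = 3.44188347
K = exp(3.44188347)
K = 31.245753, rounded to 4 significant figures:

31.25


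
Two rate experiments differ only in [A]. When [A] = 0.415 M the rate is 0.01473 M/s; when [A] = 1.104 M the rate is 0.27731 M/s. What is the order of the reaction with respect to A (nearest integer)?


Rate is proportional to [A]^n, so rate2/rate1 = ([A]2/[A]1)^n. Take logs to solve for n.
rate2/rate1 = 0.27731 / 0.01473 = 18.8262
[A]2/[A]1 = 1.104 / 0.415 = 2.6602
n = ln(18.8262) / ln(2.6602) = 3.0
Nearest integer order:

3


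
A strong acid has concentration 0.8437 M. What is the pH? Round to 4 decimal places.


A strong acid dissociates completely, so [H+] equals the given concentration.
pH = -log10([H+]) = -log10(0.8437)
pH = 0.07381195, rounded to 4 dp:

0.0738


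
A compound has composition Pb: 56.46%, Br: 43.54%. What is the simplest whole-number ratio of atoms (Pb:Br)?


Assume 100 g of compound, divide each mass% by atomic mass to get moles, then normalize by the smallest to get a raw atom ratio.
Moles per 100 g: Pb: 56.46/207.2 = 0.2725, Br: 43.54/79.904 = 0.5449
Raw ratio (divide by min = 0.2725): Pb: 1.0, Br: 2.0
Multiply by 1 to clear fractions: Pb: 1.0 ~= 1, Br: 2.0 ~= 2
Reduce by GCD to get the simplest whole-number ratio:

1:2


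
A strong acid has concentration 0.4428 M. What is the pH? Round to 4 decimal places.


A strong acid dissociates completely, so [H+] equals the given concentration.
pH = -log10([H+]) = -log10(0.4428)
pH = 0.35379239, rounded to 4 dp:

0.3538


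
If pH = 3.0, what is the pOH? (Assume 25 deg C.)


At 25 deg C, pH + pOH = 14.
pOH = 14 - pH = 14 - 3.0
pOH = 11.0:

11.00


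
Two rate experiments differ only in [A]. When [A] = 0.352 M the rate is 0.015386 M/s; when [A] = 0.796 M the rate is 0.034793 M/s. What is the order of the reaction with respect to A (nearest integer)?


Rate is proportional to [A]^n, so rate2/rate1 = ([A]2/[A]1)^n. Take logs to solve for n.
rate2/rate1 = 0.034793 / 0.015386 = 2.2613
[A]2/[A]1 = 0.796 / 0.352 = 2.2614
n = ln(2.2613) / ln(2.2614) = 1.0
Nearest integer order:

1


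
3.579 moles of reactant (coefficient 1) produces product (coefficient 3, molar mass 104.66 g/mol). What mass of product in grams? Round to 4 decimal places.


Use the coefficient ratio to convert reactant moles to product moles, then multiply by the product's molar mass.
moles_P = moles_R * (coeff_P / coeff_R) = 3.579 * (3/1) = 10.737
mass_P = moles_P * M_P = 10.737 * 104.66
mass_P = 1123.73442 g, rounded to 4 dp:

1123.7344 g


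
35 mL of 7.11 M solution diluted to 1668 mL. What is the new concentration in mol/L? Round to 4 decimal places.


Dilution: M1*V1 = M2*V2, solve for M2.
M2 = M1*V1 / V2
M2 = 7.11 * 35 / 1668
M2 = 248.85 / 1668
M2 = 0.14919065 mol/L, rounded to 4 dp:

0.1492 mol/L


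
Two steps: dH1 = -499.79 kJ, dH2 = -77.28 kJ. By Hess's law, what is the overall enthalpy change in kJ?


Hess's law: enthalpy is a state function, so add the step enthalpies.
dH_total = dH1 + dH2 = -499.79 + (-77.28)
dH_total = -577.07 kJ:

-577.07 kJ


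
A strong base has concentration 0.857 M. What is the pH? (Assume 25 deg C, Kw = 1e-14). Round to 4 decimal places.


A strong base dissociates completely, so [OH-] equals the given concentration.
pOH = -log10([OH-]) = -log10(0.857) = 0.067019
pH = 14 - pOH = 14 - 0.067019
pH = 13.932981, rounded to 4 dp:

13.9330


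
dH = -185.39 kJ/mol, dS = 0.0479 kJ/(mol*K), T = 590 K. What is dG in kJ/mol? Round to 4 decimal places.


Gibbs: dG = dH - T*dS (consistent units, dS already in kJ/(mol*K)).
T*dS = 590 * 0.0479 = 28.261
dG = -185.39 - (28.261)
dG = -213.651 kJ/mol, rounded to 4 dp:

-213.6510 kJ/mol


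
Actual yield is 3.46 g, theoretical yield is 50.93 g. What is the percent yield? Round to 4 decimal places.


% yield = 100 * actual / theoretical
% yield = 100 * 3.46 / 50.93
% yield = 6.79363833 %, rounded to 4 dp:

6.7936 %


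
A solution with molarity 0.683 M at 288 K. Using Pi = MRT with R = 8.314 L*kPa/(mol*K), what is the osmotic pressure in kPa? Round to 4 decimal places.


Osmotic pressure (van't Hoff): Pi = M*R*T.
RT = 8.314 * 288 = 2394.432
Pi = 0.683 * 2394.432
Pi = 1635.397056 kPa, rounded to 4 dp:

1635.3971 kPa


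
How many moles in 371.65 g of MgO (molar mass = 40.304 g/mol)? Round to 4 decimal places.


n = mass / M
n = 371.65 / 40.304
n = 9.22116911 mol, rounded to 4 dp:

9.2212 mol


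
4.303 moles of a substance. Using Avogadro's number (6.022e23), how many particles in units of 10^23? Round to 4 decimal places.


N = n * NA, then divide by 1e23 for the requested units.
N / 1e23 = n * 6.022
N / 1e23 = 4.303 * 6.022
N / 1e23 = 25.912666, rounded to 4 dp:

25.9127


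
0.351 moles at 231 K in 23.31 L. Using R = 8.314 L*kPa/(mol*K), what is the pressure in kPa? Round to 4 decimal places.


PV = nRT, solve for P = nRT / V.
nRT = 0.351 * 8.314 * 231 = 674.1074
P = 674.1074 / 23.31
P = 28.91923638 kPa, rounded to 4 dp:

28.9192 kPa


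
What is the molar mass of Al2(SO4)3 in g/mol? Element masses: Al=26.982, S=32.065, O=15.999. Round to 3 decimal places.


M = sum(count * atomic_mass) over atoms.
M = 2*26.982 + 3*32.065 + 12*15.999
M = 53.964 + 96.195 + 191.988
M = 342.147 g/mol, rounded to 3 dp:

342.147 g/mol


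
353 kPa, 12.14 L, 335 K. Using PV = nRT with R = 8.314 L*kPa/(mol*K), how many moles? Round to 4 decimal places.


PV = nRT, solve for n = PV / (RT).
PV = 353 * 12.14 = 4285.42
RT = 8.314 * 335 = 2785.19
n = 4285.42 / 2785.19
n = 1.53864548 mol, rounded to 4 dp:

1.5386 mol


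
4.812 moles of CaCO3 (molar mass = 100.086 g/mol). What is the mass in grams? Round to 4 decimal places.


mass = n * M
mass = 4.812 * 100.086
mass = 481.613832 g, rounded to 4 dp:

481.6138 g


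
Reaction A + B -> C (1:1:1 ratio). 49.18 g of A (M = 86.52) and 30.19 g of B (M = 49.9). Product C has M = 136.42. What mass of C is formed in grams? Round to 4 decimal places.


Find moles of each reactant; the smaller value is the limiting reagent in a 1:1:1 reaction, so moles_C equals moles of the limiter.
n_A = mass_A / M_A = 49.18 / 86.52 = 0.568423 mol
n_B = mass_B / M_B = 30.19 / 49.9 = 0.60501 mol
Limiting reagent: A (smaller), n_limiting = 0.568423 mol
mass_C = n_limiting * M_C = 0.568423 * 136.42
mass_C = 77.54426566 g, rounded to 4 dp:

77.5443 g


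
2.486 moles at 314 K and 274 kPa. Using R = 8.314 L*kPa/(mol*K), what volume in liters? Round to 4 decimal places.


PV = nRT, solve for V = nRT / P.
nRT = 2.486 * 8.314 * 314 = 6489.9417
V = 6489.9417 / 274
V = 23.68591861 L, rounded to 4 dp:

23.6859 L


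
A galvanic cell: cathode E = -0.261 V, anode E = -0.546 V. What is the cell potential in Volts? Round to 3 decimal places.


Standard cell potential: E_cell = E_cathode - E_anode.
E_cell = -0.261 - (-0.546)
E_cell = 0.285 V, rounded to 3 dp:

0.285 V


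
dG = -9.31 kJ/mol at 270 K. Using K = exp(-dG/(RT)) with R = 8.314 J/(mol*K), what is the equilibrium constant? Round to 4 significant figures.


dG is in kJ/mol; multiply by 1000 to match R in J/(mol*K).
RT = 8.314 * 270 = 2244.78 J/mol
exponent = -dG*1000 / (RT) = -(-9.31*1000) / 2244.78 = 4.14739975
K = exp(4.14739975)
K = 63.26927, rounded to 4 significant figures:

63.27


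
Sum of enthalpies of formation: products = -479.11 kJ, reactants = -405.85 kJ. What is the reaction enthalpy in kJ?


dH_rxn = sum(dH_f products) - sum(dH_f reactants)
dH_rxn = -479.11 - (-405.85)
dH_rxn = -73.26 kJ:

-73.26 kJ


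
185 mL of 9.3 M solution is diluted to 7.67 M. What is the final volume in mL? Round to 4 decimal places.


Dilution: M1*V1 = M2*V2, solve for V2.
V2 = M1*V1 / M2
V2 = 9.3 * 185 / 7.67
V2 = 1720.5 / 7.67
V2 = 224.31551499 mL, rounded to 4 dp:

224.3155 mL


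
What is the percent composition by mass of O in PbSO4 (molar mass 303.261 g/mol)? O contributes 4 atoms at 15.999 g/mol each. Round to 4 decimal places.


pct = 100 * (n_elem * M_elem) / M_total
mass_contribution = 4 * 15.999 = 63.996 g/mol
pct = 100 * 63.996 / 303.261
pct = 21.10261458 %, rounded to 4 dp:

21.1026 %


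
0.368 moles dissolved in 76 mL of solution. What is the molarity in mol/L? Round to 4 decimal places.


Convert volume to liters: V_L = V_mL / 1000.
V_L = 76 / 1000 = 0.076 L
M = n / V_L = 0.368 / 0.076
M = 4.84210526 mol/L, rounded to 4 dp:

4.8421 mol/L


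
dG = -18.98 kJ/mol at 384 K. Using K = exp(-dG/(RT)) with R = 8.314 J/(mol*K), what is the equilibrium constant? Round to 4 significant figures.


dG is in kJ/mol; multiply by 1000 to match R in J/(mol*K).
RT = 8.314 * 384 = 3192.576 J/mol
exponent = -dG*1000 / (RT) = -(-18.98*1000) / 3192.576 = 5.9450425
K = exp(5.9450425)
K = 381.85559, rounded to 4 significant figures:

381.9


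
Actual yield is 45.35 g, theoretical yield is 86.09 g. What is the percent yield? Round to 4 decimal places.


% yield = 100 * actual / theoretical
% yield = 100 * 45.35 / 86.09
% yield = 52.6774306 %, rounded to 4 dp:

52.6774 %


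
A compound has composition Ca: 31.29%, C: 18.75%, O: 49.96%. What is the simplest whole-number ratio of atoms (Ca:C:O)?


Assume 100 g of compound, divide each mass% by atomic mass to get moles, then normalize by the smallest to get a raw atom ratio.
Moles per 100 g: Ca: 31.29/40.078 = 0.7807, C: 18.75/12.011 = 1.5611, O: 49.96/15.999 = 3.1227
Raw ratio (divide by min = 0.7807): Ca: 1.0, C: 2.0, O: 4.0
Multiply by 1 to clear fractions: Ca: 1.0 ~= 1, C: 2.0 ~= 2, O: 4.0 ~= 4
Reduce by GCD to get the simplest whole-number ratio:

1:2:4


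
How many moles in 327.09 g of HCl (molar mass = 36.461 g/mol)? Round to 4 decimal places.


n = mass / M
n = 327.09 / 36.461
n = 8.97095527 mol, rounded to 4 dp:

8.9710 mol


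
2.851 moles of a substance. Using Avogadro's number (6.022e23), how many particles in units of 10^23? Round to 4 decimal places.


N = n * NA, then divide by 1e23 for the requested units.
N / 1e23 = n * 6.022
N / 1e23 = 2.851 * 6.022
N / 1e23 = 17.168722, rounded to 4 dp:

17.1687


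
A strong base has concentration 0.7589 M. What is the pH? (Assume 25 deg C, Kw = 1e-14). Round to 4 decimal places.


A strong base dissociates completely, so [OH-] equals the given concentration.
pOH = -log10([OH-]) = -log10(0.7589) = 0.119815
pH = 14 - pOH = 14 - 0.119815
pH = 13.880185, rounded to 4 dp:

13.8802


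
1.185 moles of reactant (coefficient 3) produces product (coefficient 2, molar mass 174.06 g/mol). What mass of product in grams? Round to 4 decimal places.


Use the coefficient ratio to convert reactant moles to product moles, then multiply by the product's molar mass.
moles_P = moles_R * (coeff_P / coeff_R) = 1.185 * (2/3) = 0.79
mass_P = moles_P * M_P = 0.79 * 174.06
mass_P = 137.5074 g, rounded to 4 dp:

137.5074 g


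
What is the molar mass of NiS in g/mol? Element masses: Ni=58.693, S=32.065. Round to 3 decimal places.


M = sum(count * atomic_mass) over atoms.
M = 1*58.693 + 1*32.065
M = 58.693 + 32.065
M = 90.758 g/mol, rounded to 3 dp:

90.758 g/mol


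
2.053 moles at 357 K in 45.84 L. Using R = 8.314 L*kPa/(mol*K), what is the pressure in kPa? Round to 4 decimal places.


PV = nRT, solve for P = nRT / V.
nRT = 2.053 * 8.314 * 357 = 6093.5052
P = 6093.5052 / 45.84
P = 132.92986911 kPa, rounded to 4 dp:

132.9299 kPa


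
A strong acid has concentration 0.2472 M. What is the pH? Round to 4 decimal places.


A strong acid dissociates completely, so [H+] equals the given concentration.
pH = -log10([H+]) = -log10(0.2472)
pH = 0.60695153, rounded to 4 dp:

0.6070


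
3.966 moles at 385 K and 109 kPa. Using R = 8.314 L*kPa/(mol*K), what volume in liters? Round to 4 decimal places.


PV = nRT, solve for V = nRT / P.
nRT = 3.966 * 8.314 * 385 = 12694.7297
V = 12694.7297 / 109
V = 116.46541009 L, rounded to 4 dp:

116.4654 L


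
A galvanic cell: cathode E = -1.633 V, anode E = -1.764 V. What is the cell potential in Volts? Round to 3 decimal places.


Standard cell potential: E_cell = E_cathode - E_anode.
E_cell = -1.633 - (-1.764)
E_cell = 0.131 V, rounded to 3 dp:

0.131 V


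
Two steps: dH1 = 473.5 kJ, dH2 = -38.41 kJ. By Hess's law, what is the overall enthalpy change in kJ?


Hess's law: enthalpy is a state function, so add the step enthalpies.
dH_total = dH1 + dH2 = 473.5 + (-38.41)
dH_total = 435.09 kJ:

435.09 kJ


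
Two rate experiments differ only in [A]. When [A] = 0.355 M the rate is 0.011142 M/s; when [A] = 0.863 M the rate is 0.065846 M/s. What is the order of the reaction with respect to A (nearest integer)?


Rate is proportional to [A]^n, so rate2/rate1 = ([A]2/[A]1)^n. Take logs to solve for n.
rate2/rate1 = 0.065846 / 0.011142 = 5.9097
[A]2/[A]1 = 0.863 / 0.355 = 2.431
n = ln(5.9097) / ln(2.431) = 2.0
Nearest integer order:

2


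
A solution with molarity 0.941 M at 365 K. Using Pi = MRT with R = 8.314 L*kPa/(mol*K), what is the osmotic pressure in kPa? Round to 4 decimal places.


Osmotic pressure (van't Hoff): Pi = M*R*T.
RT = 8.314 * 365 = 3034.61
Pi = 0.941 * 3034.61
Pi = 2855.56801 kPa, rounded to 4 dp:

2855.5680 kPa


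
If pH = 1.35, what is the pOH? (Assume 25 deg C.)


At 25 deg C, pH + pOH = 14.
pOH = 14 - pH = 14 - 1.35
pOH = 12.65:

12.65


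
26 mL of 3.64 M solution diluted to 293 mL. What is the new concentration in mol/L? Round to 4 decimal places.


Dilution: M1*V1 = M2*V2, solve for M2.
M2 = M1*V1 / V2
M2 = 3.64 * 26 / 293
M2 = 94.64 / 293
M2 = 0.32300341 mol/L, rounded to 4 dp:

0.3230 mol/L


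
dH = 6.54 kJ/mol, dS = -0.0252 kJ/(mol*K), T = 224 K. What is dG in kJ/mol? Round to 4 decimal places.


Gibbs: dG = dH - T*dS (consistent units, dS already in kJ/(mol*K)).
T*dS = 224 * -0.0252 = -5.6448
dG = 6.54 - (-5.6448)
dG = 12.1848 kJ/mol, rounded to 4 dp:

12.1848 kJ/mol


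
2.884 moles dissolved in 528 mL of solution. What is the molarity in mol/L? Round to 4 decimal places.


Convert volume to liters: V_L = V_mL / 1000.
V_L = 528 / 1000 = 0.528 L
M = n / V_L = 2.884 / 0.528
M = 5.46212121 mol/L, rounded to 4 dp:

5.4621 mol/L


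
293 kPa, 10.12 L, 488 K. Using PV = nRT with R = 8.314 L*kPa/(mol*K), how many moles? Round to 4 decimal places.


PV = nRT, solve for n = PV / (RT).
PV = 293 * 10.12 = 2965.16
RT = 8.314 * 488 = 4057.232
n = 2965.16 / 4057.232
n = 0.73083324 mol, rounded to 4 dp:

0.7308 mol


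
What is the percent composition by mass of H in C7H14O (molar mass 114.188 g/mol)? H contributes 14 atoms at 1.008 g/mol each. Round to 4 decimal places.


pct = 100 * (n_elem * M_elem) / M_total
mass_contribution = 14 * 1.008 = 14.112 g/mol
pct = 100 * 14.112 / 114.188
pct = 12.35856657 %, rounded to 4 dp:

12.3586 %


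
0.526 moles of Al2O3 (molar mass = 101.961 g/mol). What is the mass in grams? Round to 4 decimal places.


mass = n * M
mass = 0.526 * 101.961
mass = 53.631486 g, rounded to 4 dp:

53.6315 g


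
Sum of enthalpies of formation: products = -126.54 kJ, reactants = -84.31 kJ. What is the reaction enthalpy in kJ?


dH_rxn = sum(dH_f products) - sum(dH_f reactants)
dH_rxn = -126.54 - (-84.31)
dH_rxn = -42.23 kJ:

-42.23 kJ


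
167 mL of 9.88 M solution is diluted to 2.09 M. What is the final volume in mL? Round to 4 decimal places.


Dilution: M1*V1 = M2*V2, solve for V2.
V2 = M1*V1 / M2
V2 = 9.88 * 167 / 2.09
V2 = 1649.96 / 2.09
V2 = 789.45454545 mL, rounded to 4 dp:

789.4545 mL


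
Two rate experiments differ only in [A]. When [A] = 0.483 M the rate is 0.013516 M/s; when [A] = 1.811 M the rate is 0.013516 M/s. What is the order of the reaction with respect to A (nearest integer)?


Rate is proportional to [A]^n, so rate2/rate1 = ([A]2/[A]1)^n. Take logs to solve for n.
rate2/rate1 = 0.013516 / 0.013516 = 1.0
[A]2/[A]1 = 1.811 / 0.483 = 3.7495
n = ln(1.0) / ln(3.7495) = 0.0
Nearest integer order:

0


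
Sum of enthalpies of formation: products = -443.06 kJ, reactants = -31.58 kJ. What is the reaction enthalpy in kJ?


dH_rxn = sum(dH_f products) - sum(dH_f reactants)
dH_rxn = -443.06 - (-31.58)
dH_rxn = -411.48 kJ:

-411.48 kJ


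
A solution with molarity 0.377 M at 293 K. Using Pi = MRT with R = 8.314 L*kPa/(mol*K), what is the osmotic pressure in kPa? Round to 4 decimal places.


Osmotic pressure (van't Hoff): Pi = M*R*T.
RT = 8.314 * 293 = 2436.002
Pi = 0.377 * 2436.002
Pi = 918.372754 kPa, rounded to 4 dp:

918.3728 kPa


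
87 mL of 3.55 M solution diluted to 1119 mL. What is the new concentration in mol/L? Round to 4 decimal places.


Dilution: M1*V1 = M2*V2, solve for M2.
M2 = M1*V1 / V2
M2 = 3.55 * 87 / 1119
M2 = 308.85 / 1119
M2 = 0.27600536 mol/L, rounded to 4 dp:

0.2760 mol/L


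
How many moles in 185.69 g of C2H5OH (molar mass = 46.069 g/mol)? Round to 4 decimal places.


n = mass / M
n = 185.69 / 46.069
n = 4.03069309 mol, rounded to 4 dp:

4.0307 mol


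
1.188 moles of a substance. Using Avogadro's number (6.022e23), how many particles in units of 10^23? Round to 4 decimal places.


N = n * NA, then divide by 1e23 for the requested units.
N / 1e23 = n * 6.022
N / 1e23 = 1.188 * 6.022
N / 1e23 = 7.154136, rounded to 4 dp:

7.1541


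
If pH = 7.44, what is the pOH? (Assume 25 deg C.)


At 25 deg C, pH + pOH = 14.
pOH = 14 - pH = 14 - 7.44
pOH = 6.56:

6.56


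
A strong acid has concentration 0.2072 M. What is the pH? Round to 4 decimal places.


A strong acid dissociates completely, so [H+] equals the given concentration.
pH = -log10([H+]) = -log10(0.2072)
pH = 0.68361025, rounded to 4 dp:

0.6836


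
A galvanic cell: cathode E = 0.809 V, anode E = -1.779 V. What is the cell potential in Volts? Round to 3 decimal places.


Standard cell potential: E_cell = E_cathode - E_anode.
E_cell = 0.809 - (-1.779)
E_cell = 2.588 V, rounded to 3 dp:

2.588 V


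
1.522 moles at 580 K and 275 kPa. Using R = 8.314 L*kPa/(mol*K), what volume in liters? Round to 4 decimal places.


PV = nRT, solve for V = nRT / P.
nRT = 1.522 * 8.314 * 580 = 7339.2666
V = 7339.2666 / 275
V = 26.68824218 L, rounded to 4 dp:

26.6882 L


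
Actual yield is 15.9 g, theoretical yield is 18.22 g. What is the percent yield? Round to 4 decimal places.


% yield = 100 * actual / theoretical
% yield = 100 * 15.9 / 18.22
% yield = 87.26673985 %, rounded to 4 dp:

87.2667 %


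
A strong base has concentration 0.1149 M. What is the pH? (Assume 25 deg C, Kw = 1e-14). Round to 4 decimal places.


A strong base dissociates completely, so [OH-] equals the given concentration.
pOH = -log10([OH-]) = -log10(0.1149) = 0.93968
pH = 14 - pOH = 14 - 0.93968
pH = 13.06032, rounded to 4 dp:

13.0603


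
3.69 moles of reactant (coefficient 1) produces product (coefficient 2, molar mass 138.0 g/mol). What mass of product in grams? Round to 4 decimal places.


Use the coefficient ratio to convert reactant moles to product moles, then multiply by the product's molar mass.
moles_P = moles_R * (coeff_P / coeff_R) = 3.69 * (2/1) = 7.38
mass_P = moles_P * M_P = 7.38 * 138.0
mass_P = 1018.44 g, rounded to 4 dp:

1018.4400 g


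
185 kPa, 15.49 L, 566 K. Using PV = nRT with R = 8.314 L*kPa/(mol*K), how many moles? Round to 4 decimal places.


PV = nRT, solve for n = PV / (RT).
PV = 185 * 15.49 = 2865.65
RT = 8.314 * 566 = 4705.724
n = 2865.65 / 4705.724
n = 0.60897112 mol, rounded to 4 dp:

0.6090 mol


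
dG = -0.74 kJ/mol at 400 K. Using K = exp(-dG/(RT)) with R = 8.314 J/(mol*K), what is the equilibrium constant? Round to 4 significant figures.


dG is in kJ/mol; multiply by 1000 to match R in J/(mol*K).
RT = 8.314 * 400 = 3325.6 J/mol
exponent = -dG*1000 / (RT) = -(-0.74*1000) / 3325.6 = 0.22251624
K = exp(0.22251624)
K = 1.2492161, rounded to 4 significant figures:

1.249


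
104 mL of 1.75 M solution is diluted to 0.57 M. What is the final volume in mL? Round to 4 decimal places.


Dilution: M1*V1 = M2*V2, solve for V2.
V2 = M1*V1 / M2
V2 = 1.75 * 104 / 0.57
V2 = 182.0 / 0.57
V2 = 319.29824561 mL, rounded to 4 dp:

319.2982 mL


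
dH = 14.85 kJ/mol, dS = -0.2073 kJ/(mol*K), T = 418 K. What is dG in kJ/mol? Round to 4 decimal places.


Gibbs: dG = dH - T*dS (consistent units, dS already in kJ/(mol*K)).
T*dS = 418 * -0.2073 = -86.6514
dG = 14.85 - (-86.6514)
dG = 101.5014 kJ/mol, rounded to 4 dp:

101.5014 kJ/mol


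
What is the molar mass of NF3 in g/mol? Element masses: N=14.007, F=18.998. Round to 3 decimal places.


M = sum(count * atomic_mass) over atoms.
M = 1*14.007 + 3*18.998
M = 14.007 + 56.994
M = 71.001 g/mol, rounded to 3 dp:

71.001 g/mol


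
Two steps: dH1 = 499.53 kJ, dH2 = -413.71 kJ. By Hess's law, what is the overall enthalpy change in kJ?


Hess's law: enthalpy is a state function, so add the step enthalpies.
dH_total = dH1 + dH2 = 499.53 + (-413.71)
dH_total = 85.82 kJ:

85.82 kJ


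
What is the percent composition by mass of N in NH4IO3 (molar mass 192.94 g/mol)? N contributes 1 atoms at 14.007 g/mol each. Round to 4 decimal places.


pct = 100 * (n_elem * M_elem) / M_total
mass_contribution = 1 * 14.007 = 14.007 g/mol
pct = 100 * 14.007 / 192.94
pct = 7.25976988 %, rounded to 4 dp:

7.2598 %


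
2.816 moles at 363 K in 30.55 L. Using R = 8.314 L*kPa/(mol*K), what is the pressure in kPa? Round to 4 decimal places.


PV = nRT, solve for P = nRT / V.
nRT = 2.816 * 8.314 * 363 = 8498.6373
P = 8498.6373 / 30.55
P = 278.18780033 kPa, rounded to 4 dp:

278.1878 kPa


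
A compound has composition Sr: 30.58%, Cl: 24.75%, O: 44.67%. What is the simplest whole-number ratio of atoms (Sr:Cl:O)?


Assume 100 g of compound, divide each mass% by atomic mass to get moles, then normalize by the smallest to get a raw atom ratio.
Moles per 100 g: Sr: 30.58/87.62 = 0.349, Cl: 24.75/35.453 = 0.6981, O: 44.67/15.999 = 2.792
Raw ratio (divide by min = 0.349): Sr: 1.0, Cl: 2.0, O: 8.0
Multiply by 1 to clear fractions: Sr: 1.0 ~= 1, Cl: 2.0 ~= 2, O: 8.0 ~= 8
Reduce by GCD to get the simplest whole-number ratio:

1:2:8


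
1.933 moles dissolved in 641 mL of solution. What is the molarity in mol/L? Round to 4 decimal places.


Convert volume to liters: V_L = V_mL / 1000.
V_L = 641 / 1000 = 0.641 L
M = n / V_L = 1.933 / 0.641
M = 3.01560062 mol/L, rounded to 4 dp:

3.0156 mol/L


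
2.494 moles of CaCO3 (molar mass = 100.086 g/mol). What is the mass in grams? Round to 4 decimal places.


mass = n * M
mass = 2.494 * 100.086
mass = 249.614484 g, rounded to 4 dp:

249.6145 g


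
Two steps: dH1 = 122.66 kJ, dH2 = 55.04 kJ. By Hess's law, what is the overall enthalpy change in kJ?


Hess's law: enthalpy is a state function, so add the step enthalpies.
dH_total = dH1 + dH2 = 122.66 + (55.04)
dH_total = 177.7 kJ:

177.70 kJ


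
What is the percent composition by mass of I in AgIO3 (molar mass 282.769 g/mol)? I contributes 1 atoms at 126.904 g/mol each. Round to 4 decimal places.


pct = 100 * (n_elem * M_elem) / M_total
mass_contribution = 1 * 126.904 = 126.904 g/mol
pct = 100 * 126.904 / 282.769
pct = 44.87903554 %, rounded to 4 dp:

44.8790 %


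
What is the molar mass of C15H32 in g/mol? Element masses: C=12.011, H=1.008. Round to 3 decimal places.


M = sum(count * atomic_mass) over atoms.
M = 15*12.011 + 32*1.008
M = 180.165 + 32.256
M = 212.421 g/mol, rounded to 3 dp:

212.421 g/mol


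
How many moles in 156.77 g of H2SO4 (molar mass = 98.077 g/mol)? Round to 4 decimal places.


n = mass / M
n = 156.77 / 98.077
n = 1.59843796 mol, rounded to 4 dp:

1.5984 mol


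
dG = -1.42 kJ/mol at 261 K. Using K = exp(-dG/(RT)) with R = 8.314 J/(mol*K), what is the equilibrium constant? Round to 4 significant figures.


dG is in kJ/mol; multiply by 1000 to match R in J/(mol*K).
RT = 8.314 * 261 = 2169.954 J/mol
exponent = -dG*1000 / (RT) = -(-1.42*1000) / 2169.954 = 0.65439175
K = exp(0.65439175)
K = 1.9239719, rounded to 4 significant figures:

1.924


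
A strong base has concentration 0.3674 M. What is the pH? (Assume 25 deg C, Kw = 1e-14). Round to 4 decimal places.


A strong base dissociates completely, so [OH-] equals the given concentration.
pOH = -log10([OH-]) = -log10(0.3674) = 0.434861
pH = 14 - pOH = 14 - 0.434861
pH = 13.565139, rounded to 4 dp:

13.5651


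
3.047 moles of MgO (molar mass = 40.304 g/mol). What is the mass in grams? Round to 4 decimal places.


mass = n * M
mass = 3.047 * 40.304
mass = 122.806288 g, rounded to 4 dp:

122.8063 g


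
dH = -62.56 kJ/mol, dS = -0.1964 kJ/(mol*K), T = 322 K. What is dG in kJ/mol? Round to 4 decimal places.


Gibbs: dG = dH - T*dS (consistent units, dS already in kJ/(mol*K)).
T*dS = 322 * -0.1964 = -63.2408
dG = -62.56 - (-63.2408)
dG = 0.6808 kJ/mol, rounded to 4 dp:

0.6808 kJ/mol


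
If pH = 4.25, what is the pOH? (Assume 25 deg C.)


At 25 deg C, pH + pOH = 14.
pOH = 14 - pH = 14 - 4.25
pOH = 9.75:

9.75


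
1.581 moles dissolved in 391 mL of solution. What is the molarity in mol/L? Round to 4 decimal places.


Convert volume to liters: V_L = V_mL / 1000.
V_L = 391 / 1000 = 0.391 L
M = n / V_L = 1.581 / 0.391
M = 4.04347826 mol/L, rounded to 4 dp:

4.0435 mol/L


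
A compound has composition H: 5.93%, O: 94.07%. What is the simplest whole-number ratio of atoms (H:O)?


Assume 100 g of compound, divide each mass% by atomic mass to get moles, then normalize by the smallest to get a raw atom ratio.
Moles per 100 g: H: 5.93/1.008 = 5.8829, O: 94.07/15.999 = 5.8797
Raw ratio (divide by min = 5.8797): H: 1.001, O: 1.0
Multiply by 1 to clear fractions: H: 1.001 ~= 1, O: 1.0 ~= 1
Reduce by GCD to get the simplest whole-number ratio:

1:1


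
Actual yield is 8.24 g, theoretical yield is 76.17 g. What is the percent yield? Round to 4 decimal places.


% yield = 100 * actual / theoretical
% yield = 100 * 8.24 / 76.17
% yield = 10.81790731 %, rounded to 4 dp:

10.8179 %


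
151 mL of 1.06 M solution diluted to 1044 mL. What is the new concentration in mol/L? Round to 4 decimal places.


Dilution: M1*V1 = M2*V2, solve for M2.
M2 = M1*V1 / V2
M2 = 1.06 * 151 / 1044
M2 = 160.06 / 1044
M2 = 0.15331418 mol/L, rounded to 4 dp:

0.1533 mol/L


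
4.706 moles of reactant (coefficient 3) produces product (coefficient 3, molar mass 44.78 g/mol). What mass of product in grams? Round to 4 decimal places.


Use the coefficient ratio to convert reactant moles to product moles, then multiply by the product's molar mass.
moles_P = moles_R * (coeff_P / coeff_R) = 4.706 * (3/3) = 4.706
mass_P = moles_P * M_P = 4.706 * 44.78
mass_P = 210.73468 g, rounded to 4 dp:

210.7347 g


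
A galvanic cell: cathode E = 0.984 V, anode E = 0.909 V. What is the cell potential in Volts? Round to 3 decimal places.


Standard cell potential: E_cell = E_cathode - E_anode.
E_cell = 0.984 - (0.909)
E_cell = 0.075 V, rounded to 3 dp:

0.075 V


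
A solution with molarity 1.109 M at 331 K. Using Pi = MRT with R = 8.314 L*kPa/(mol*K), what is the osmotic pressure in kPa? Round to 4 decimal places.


Osmotic pressure (van't Hoff): Pi = M*R*T.
RT = 8.314 * 331 = 2751.934
Pi = 1.109 * 2751.934
Pi = 3051.894806 kPa, rounded to 4 dp:

3051.8948 kPa


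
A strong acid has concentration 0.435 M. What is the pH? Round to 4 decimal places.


A strong acid dissociates completely, so [H+] equals the given concentration.
pH = -log10([H+]) = -log10(0.435)
pH = 0.36151074, rounded to 4 dp:

0.3615


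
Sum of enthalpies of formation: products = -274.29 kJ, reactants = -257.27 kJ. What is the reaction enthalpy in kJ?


dH_rxn = sum(dH_f products) - sum(dH_f reactants)
dH_rxn = -274.29 - (-257.27)
dH_rxn = -17.02 kJ:

-17.02 kJ


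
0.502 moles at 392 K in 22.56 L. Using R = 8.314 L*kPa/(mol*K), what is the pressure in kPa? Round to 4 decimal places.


PV = nRT, solve for P = nRT / V.
nRT = 0.502 * 8.314 * 392 = 1636.0622
P = 1636.0622 / 22.56
P = 72.52048759 kPa, rounded to 4 dp:

72.5205 kPa


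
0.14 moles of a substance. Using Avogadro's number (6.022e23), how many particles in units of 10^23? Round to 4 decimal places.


N = n * NA, then divide by 1e23 for the requested units.
N / 1e23 = n * 6.022
N / 1e23 = 0.14 * 6.022
N / 1e23 = 0.84308, rounded to 4 dp:

0.8431


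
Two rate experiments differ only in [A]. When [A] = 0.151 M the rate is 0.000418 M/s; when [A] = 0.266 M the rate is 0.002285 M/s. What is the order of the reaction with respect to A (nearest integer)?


Rate is proportional to [A]^n, so rate2/rate1 = ([A]2/[A]1)^n. Take logs to solve for n.
rate2/rate1 = 0.002285 / 0.000418 = 5.4665
[A]2/[A]1 = 0.266 / 0.151 = 1.7616
n = ln(5.4665) / ln(1.7616) = 3.0
Nearest integer order:

3


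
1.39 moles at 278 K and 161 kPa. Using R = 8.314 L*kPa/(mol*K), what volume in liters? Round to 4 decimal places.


PV = nRT, solve for V = nRT / P.
nRT = 1.39 * 8.314 * 278 = 3212.6959
V = 3212.6959 / 161
V = 19.95463292 L, rounded to 4 dp:

19.9546 L


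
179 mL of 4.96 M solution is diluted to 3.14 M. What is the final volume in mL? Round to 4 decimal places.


Dilution: M1*V1 = M2*V2, solve for V2.
V2 = M1*V1 / M2
V2 = 4.96 * 179 / 3.14
V2 = 887.84 / 3.14
V2 = 282.75159236 mL, rounded to 4 dp:

282.7516 mL


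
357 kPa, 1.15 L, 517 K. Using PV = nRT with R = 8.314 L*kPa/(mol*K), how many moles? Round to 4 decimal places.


PV = nRT, solve for n = PV / (RT).
PV = 357 * 1.15 = 410.55
RT = 8.314 * 517 = 4298.338
n = 410.55 / 4298.338
n = 0.09551366 mol, rounded to 4 dp:

0.0955 mol


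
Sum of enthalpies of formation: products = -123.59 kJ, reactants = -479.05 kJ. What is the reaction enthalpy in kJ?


dH_rxn = sum(dH_f products) - sum(dH_f reactants)
dH_rxn = -123.59 - (-479.05)
dH_rxn = 355.46 kJ:

355.46 kJ


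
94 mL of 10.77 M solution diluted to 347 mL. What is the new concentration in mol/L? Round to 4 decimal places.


Dilution: M1*V1 = M2*V2, solve for M2.
M2 = M1*V1 / V2
M2 = 10.77 * 94 / 347
M2 = 1012.38 / 347
M2 = 2.91752161 mol/L, rounded to 4 dp:

2.9175 mol/L


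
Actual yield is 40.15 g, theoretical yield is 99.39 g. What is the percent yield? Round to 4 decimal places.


% yield = 100 * actual / theoretical
% yield = 100 * 40.15 / 99.39
% yield = 40.39641815 %, rounded to 4 dp:

40.3964 %


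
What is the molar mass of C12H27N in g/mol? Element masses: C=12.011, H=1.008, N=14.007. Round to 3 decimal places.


M = sum(count * atomic_mass) over atoms.
M = 12*12.011 + 27*1.008 + 1*14.007
M = 144.132 + 27.216 + 14.007
M = 185.355 g/mol, rounded to 3 dp:

185.355 g/mol


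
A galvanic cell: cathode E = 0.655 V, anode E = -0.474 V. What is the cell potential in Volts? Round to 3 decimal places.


Standard cell potential: E_cell = E_cathode - E_anode.
E_cell = 0.655 - (-0.474)
E_cell = 1.129 V, rounded to 3 dp:

1.129 V


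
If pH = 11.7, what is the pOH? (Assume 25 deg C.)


At 25 deg C, pH + pOH = 14.
pOH = 14 - pH = 14 - 11.7
pOH = 2.3:

2.30


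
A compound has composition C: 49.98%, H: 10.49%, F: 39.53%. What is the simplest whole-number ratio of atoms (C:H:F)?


Assume 100 g of compound, divide each mass% by atomic mass to get moles, then normalize by the smallest to get a raw atom ratio.
Moles per 100 g: C: 49.98/12.011 = 4.1612, H: 10.49/1.008 = 10.4067, F: 39.53/18.998 = 2.0807
Raw ratio (divide by min = 2.0807): C: 2.0, H: 5.001, F: 1.0
Multiply by 1 to clear fractions: C: 2.0 ~= 2, H: 5.001 ~= 5, F: 1.0 ~= 1
Reduce by GCD to get the simplest whole-number ratio:

2:5:1


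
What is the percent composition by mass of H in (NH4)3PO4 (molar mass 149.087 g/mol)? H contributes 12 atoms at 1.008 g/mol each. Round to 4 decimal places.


pct = 100 * (n_elem * M_elem) / M_total
mass_contribution = 12 * 1.008 = 12.096 g/mol
pct = 100 * 12.096 / 149.087
pct = 8.11338346 %, rounded to 4 dp:

8.1134 %


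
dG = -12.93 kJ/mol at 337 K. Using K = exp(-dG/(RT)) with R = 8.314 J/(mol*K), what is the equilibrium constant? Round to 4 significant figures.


dG is in kJ/mol; multiply by 1000 to match R in J/(mol*K).
RT = 8.314 * 337 = 2801.818 J/mol
exponent = -dG*1000 / (RT) = -(-12.93*1000) / 2801.818 = 4.61486078
K = exp(4.61486078)
K = 100.97377, rounded to 4 significant figures:

101.0


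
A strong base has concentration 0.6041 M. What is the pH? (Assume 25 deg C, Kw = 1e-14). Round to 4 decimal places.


A strong base dissociates completely, so [OH-] equals the given concentration.
pOH = -log10([OH-]) = -log10(0.6041) = 0.218891
pH = 14 - pOH = 14 - 0.218891
pH = 13.781109, rounded to 4 dp:

13.7811


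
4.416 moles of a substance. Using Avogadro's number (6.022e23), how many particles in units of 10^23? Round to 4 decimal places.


N = n * NA, then divide by 1e23 for the requested units.
N / 1e23 = n * 6.022
N / 1e23 = 4.416 * 6.022
N / 1e23 = 26.593152, rounded to 4 dp:

26.5932
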